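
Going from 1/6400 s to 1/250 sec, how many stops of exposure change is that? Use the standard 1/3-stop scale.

4 2/3 stops

1/6400 → 1/5000 → 1/4000 → 1/3200 → 1/2500 → 1/2000 → 1/1600 → 1/1250 → 1/1000 → 1/800 → 1/640 → 1/500 → 1/400 → 1/320 → 1/250 — count the steps: 14 third-stops = 4 2/3 stops.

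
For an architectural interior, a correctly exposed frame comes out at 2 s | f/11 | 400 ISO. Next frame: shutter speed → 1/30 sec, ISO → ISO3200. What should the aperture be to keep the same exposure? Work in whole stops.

f/4

Shutter speed: 2 → 1 → 1/2 → 1/4 → 1/8 → 1/15 → 1/30 — 6 stops faster (darker).
ISO: 400 → 800 → 1600 → 3200 — 3 stops higher (brighter).
Net change so far: 3 stops darker. Offset with the aperture: f/11 → f/8 → f/5.6 → f/4.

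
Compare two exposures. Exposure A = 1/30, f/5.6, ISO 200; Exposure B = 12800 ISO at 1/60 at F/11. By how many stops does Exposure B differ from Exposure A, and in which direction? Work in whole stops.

3 stops brighter

Aperture: f/5.6 → f/8 → f/11 — 2 stops stopped down (darker).
Shutter speed: 1/30 → 1/60 — 1 stop faster (darker).
ISO: 200 → 400 → 800 → 1600 → 3200 → 6400 → 12800 — 6 stops raised (brighter).
Net: −2 −1 +6 = +3 stops.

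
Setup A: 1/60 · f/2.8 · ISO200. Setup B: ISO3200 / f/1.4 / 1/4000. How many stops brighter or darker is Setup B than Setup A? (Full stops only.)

Aperture: f/2.8 → f/2 → f/1.4 — 2 stops larger aperture (brighter).
Shutter speed: 1/60 → 1/125 → 1/250 → 1/500 → 1/1000 → 1/2000 → 1/4000 — 6 stops shorter (darker).
ISO: 200 → 400 → 800 → 1600 → 3200 — 4 stops raised (brighter).
Net: +2 −6 +4 = 0 stops.

same exposure (0 stops)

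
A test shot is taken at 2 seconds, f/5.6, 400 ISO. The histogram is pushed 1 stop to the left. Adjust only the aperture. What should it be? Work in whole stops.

Underexposed by 1 stop → need 1 stop brighter.
Aperture: f/5.6 → f/4.

f/4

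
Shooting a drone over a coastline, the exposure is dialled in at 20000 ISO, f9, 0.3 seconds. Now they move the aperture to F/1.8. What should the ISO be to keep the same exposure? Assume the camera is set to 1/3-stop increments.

ISO 800

Aperture: f/9 → f/8 → f/7.1 → f/6.3 → f/5.6 → f/5 → f/4.5 → f/4 → f/3.5 → f/3.2 → f/2.8 → f/2.5 → f/2.2 → f/2 → f/1.8 — 4 2/3 stops larger aperture (brighter).
Need 4 2/3 stops darker from the ISO: 20000 → 16000 → 12800 → 10000 → 8000 → 6400 → 5000 → 4000 → 3200 → 2500 → 2000 → 1600 → 1250 → 1000 → 800.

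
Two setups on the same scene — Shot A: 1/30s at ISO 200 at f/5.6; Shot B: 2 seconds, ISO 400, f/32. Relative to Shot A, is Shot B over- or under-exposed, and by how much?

Aperture: f/5.6 → f/8 → f/11 → f/16 → f/22 → f/32 — 5 stops smaller aperture (darker).
Shutter speed: 1/30 → 1/15 → 1/8 → 1/4 → 1/2 → 1 → 2 — 6 stops longer (brighter).
ISO: 200 → 400 — 1 stop higher (brighter).
Net: −5 +6 +1 = +2 stops.

2 stops brighter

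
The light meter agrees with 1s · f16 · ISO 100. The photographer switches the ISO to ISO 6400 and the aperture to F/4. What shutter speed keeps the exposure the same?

1/1000s

ISO: 100 → 200 → 400 → 800 → 1600 → 3200 → 6400 — 6 stops higher (brighter).
Aperture: f/16 → f/11 → f/8 → f/5.6 → f/4 — 4 stops opened up (brighter).
Net change so far: 10 stops brighter. Offset with the shutter speed: 1 → 1/2 → 1/4 → 1/8 → 1/15 → 1/30 → 1/60 → 1/125 → 1/250 → 1/500 → 1/1000.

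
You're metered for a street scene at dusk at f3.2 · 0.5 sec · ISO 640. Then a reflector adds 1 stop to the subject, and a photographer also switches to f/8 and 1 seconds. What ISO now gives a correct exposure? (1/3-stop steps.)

Scene light: 1 stop brighter.
Aperture: f/3.2 → f/3.5 → f/4 → f/4.5 → f/5 → f/5.6 → f/6.3 → f/7.1 → f/8 — 2 2/3 stops smaller aperture (darker).
Shutter speed: 0.5 → 0.6 → 0.8 → 1 — 1 stop longer (brighter).
Net so far: 2/3 stop darker. ISO: 640 → 800 → 1000.

ISO 1000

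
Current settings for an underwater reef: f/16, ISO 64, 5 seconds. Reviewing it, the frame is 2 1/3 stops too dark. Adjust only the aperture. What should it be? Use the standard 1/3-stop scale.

Underexposed by 2 1/3 stops → need 2 1/3 stops brighter.
Aperture: f/16 → f/14 → f/13 → f/11 → f/10 → f/9 → f/8 → f/7.1.

f/7.1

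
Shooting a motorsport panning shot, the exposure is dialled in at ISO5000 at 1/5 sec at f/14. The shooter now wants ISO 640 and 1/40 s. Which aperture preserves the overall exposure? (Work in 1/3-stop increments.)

ISO: 5000 → 4000 → 3200 → 2500 → 2000 → 1600 → 1250 → 1000 → 800 → 640 — 3 stops lower (darker).
Shutter speed: 1/5 → 1/6 → 1/8 → 1/10 → 1/13 → 1/15 → 1/20 → 1/25 → 1/30 → 1/40 — 3 stops faster (darker).
Net change so far: 6 stops darker. Offset with the aperture: f/14 → f/13 → f/11 → f/10 → f/9 → f/8 → f/7.1 → f/6.3 → f/5.6 → f/5 → f/4.5 → f/4 → f/3.5 → f/3.2 → f/2.8 → f/2.5 → f/2.2 → f/2 → f/1.8.

f/1.8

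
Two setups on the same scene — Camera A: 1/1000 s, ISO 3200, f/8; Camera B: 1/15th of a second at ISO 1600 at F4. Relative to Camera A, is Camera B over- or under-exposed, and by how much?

7 stops brighter

Aperture: f/8 → f/5.6 → f/4 — 2 stops opened up (brighter).
Shutter speed: 1/1000 → 1/500 → 1/250 → 1/125 → 1/60 → 1/30 → 1/15 — 6 stops longer (brighter).
ISO: 3200 → 1600 — 1 stop dropped (darker).
Net: +2 +6 −1 = +7 stops.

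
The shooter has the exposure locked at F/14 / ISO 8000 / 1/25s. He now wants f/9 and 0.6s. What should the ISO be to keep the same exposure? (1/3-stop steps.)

ISO 200

Aperture: f/14 → f/13 → f/11 → f/10 → f/9 — 1 1/3 stops opened up (brighter).
Shutter speed: 1/25 → 1/20 → 1/15 → 1/13 → 1/10 → 1/8 → 1/6 → 1/5 → 1/4 → 0.3 → 0.4 → 0.5 → 0.6 — 4 stops longer (brighter).
Net change so far: 5 1/3 stops brighter. Offset with the ISO: 8000 → 6400 → 5000 → 4000 → 3200 → 2500 → 2000 → 1600 → 1250 → 1000 → 800 → 640 → 500 → 400 → 320 → 250 → 200.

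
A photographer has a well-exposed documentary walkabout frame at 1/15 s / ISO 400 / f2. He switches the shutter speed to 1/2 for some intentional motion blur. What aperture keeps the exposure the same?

f/5.6

Shutter speed: 1/15 → 1/8 → 1/4 → 1/2 — 3 stops slower (brighter).
Need 3 stops darker from the aperture: f/2 → f/2.8 → f/4 → f/5.6.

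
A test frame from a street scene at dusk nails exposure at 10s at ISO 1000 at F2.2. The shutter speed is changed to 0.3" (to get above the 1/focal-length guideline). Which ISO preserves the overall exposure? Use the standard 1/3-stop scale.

ISO 32000

Shutter speed: 10 → 8 → 6 → 5 → 4 → 3.2 → 2.5 → 2 → 1.6 → 1.3 → 1 → 0.8 → 0.6 → 0.5 → 0.4 → 0.3 — 5 stops faster (darker).
Need 5 stops brighter from the ISO: 1000 → 1250 → 1600 → 2000 → 2500 → 3200 → 4000 → 5000 → 6400 → 8000 → 10000 → 12800 → 16000 → 20000 → 25600 → 32000.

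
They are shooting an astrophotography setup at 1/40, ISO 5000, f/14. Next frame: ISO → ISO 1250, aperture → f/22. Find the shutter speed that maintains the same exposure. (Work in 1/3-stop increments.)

ISO: 5000 → 4000 → 3200 → 2500 → 2000 → 1600 → 1250 — 2 stops dropped (darker).
Aperture: f/14 → f/16 → f/18 → f/20 → f/22 — 1 1/3 stops narrower (darker).
Net change so far: 3 1/3 stops darker. Offset with the shutter speed: 1/40 → 1/30 → 1/25 → 1/20 → 1/15 → 1/13 → 1/10 → 1/8 → 1/6 → 1/5 → 1/4.

1/4s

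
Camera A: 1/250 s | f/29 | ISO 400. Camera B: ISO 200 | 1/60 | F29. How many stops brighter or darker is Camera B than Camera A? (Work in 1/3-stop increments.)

1 stop brighter

Aperture: unchanged.
Shutter speed: 1/250 → 1/200 → 1/160 → 1/125 → 1/100 → 1/80 → 1/60 — 2 stops slower (brighter).
ISO: 400 → 320 → 250 → 200 — 1 stop dropped (darker).
Net: +2 −1 = +1 stop.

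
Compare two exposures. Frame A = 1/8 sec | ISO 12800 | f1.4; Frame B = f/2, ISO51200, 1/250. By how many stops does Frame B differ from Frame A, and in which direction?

4 stops darker

Aperture: f/1.4 → f/2 — 1 stop narrower (darker).
Shutter speed: 1/8 → 1/15 → 1/30 → 1/60 → 1/125 → 1/250 — 5 stops faster (darker).
ISO: 12800 → 25600 → 51200 — 2 stops higher (brighter).
Net: −1 −5 +2 = −4 stops.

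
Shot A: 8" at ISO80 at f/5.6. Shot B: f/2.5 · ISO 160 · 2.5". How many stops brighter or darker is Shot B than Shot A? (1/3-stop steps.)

1 2/3 stops brighter

Aperture: f/5.6 → f/5 → f/4.5 → f/4 → f/3.5 → f/3.2 → f/2.8 → f/2.5 — 2 1/3 stops larger aperture (brighter).
Shutter speed: 8 → 6 → 5 → 4 → 3.2 → 2.5 — 1 2/3 stops shorter (darker).
ISO: 80 → 100 → 125 → 160 — 1 stop higher (brighter).
Net: +2 1/3 −1 2/3 +1 = +1 2/3 stops.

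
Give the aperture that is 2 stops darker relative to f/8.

Aperture: f/8 → f/11 → f/16 — 2 stops smaller aperture (darker).

f/16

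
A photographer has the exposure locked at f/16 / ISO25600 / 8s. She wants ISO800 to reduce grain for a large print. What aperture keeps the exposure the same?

f/2.8

ISO: 25600 → 12800 → 6400 → 3200 → 1600 → 800 — 5 stops dropped (darker).
Need 5 stops brighter from the aperture: f/16 → f/11 → f/8 → f/5.6 → f/4 → f/2.8.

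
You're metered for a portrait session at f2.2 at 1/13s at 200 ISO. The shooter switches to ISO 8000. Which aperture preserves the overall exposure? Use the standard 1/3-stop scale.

ISO: 200 → 250 → 320 → 400 → 500 → 640 → 800 → 1000 → 1250 → 1600 → 2000 → 2500 → 3200 → 4000 → 5000 → 6400 → 8000 — 5 1/3 stops higher (brighter).
Need 5 1/3 stops darker from the aperture: f/2.2 → f/2.5 → f/2.8 → f/3.2 → f/3.5 → f/4 → f/4.5 → f/5 → f/5.6 → f/6.3 → f/7.1 → f/8 → f/9 → f/10 → f/11 → f/13 → f/14.

f/14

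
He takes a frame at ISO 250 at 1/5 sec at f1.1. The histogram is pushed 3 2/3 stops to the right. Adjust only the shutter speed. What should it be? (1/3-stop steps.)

Overexposed by 3 2/3 stops → need 3 2/3 stops darker.
Shutter speed: 1/5 → 1/6 → 1/8 → 1/10 → 1/13 → 1/15 → 1/20 → 1/25 → 1/30 → 1/40 → 1/50 → 1/60.

1/60s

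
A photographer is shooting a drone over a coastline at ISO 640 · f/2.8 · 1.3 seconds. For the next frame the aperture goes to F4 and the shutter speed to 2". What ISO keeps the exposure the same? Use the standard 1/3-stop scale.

Aperture: f/2.8 → f/3.2 → f/3.5 → f/4 — 1 stop narrower (darker).
Shutter speed: 1.3 → 1.6 → 2 — 2/3 stop slower (brighter).
Net change so far: 1/3 stop darker. Offset with the ISO: 640 → 800.

ISO 800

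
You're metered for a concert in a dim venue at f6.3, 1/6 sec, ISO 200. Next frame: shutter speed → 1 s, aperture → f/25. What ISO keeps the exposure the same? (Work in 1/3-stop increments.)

ISO 500

Shutter speed: 1/6 → 1/5 → 1/4 → 0.3 → 0.4 → 0.5 → 0.6 → 0.8 → 1 — 2 2/3 stops slower (brighter).
Aperture: f/6.3 → f/7.1 → f/8 → f/9 → f/10 → f/11 → f/13 → f/14 → f/16 → f/18 → f/20 → f/22 → f/25 — 4 stops stopped down (darker).
Net change so far: 1 1/3 stops darker. Offset with the ISO: 200 → 250 → 320 → 400 → 500.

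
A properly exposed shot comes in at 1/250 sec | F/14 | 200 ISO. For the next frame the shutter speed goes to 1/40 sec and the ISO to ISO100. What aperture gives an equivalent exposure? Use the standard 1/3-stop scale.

f/25

Shutter speed: 1/250 → 1/200 → 1/160 → 1/125 → 1/100 → 1/80 → 1/60 → 1/50 → 1/40 — 2 2/3 stops slower (brighter).
ISO: 200 → 160 → 125 → 100 — 1 stop dropped (darker).
Net change so far: 1 2/3 stops brighter. Offset with the aperture: f/14 → f/16 → f/18 → f/20 → f/22 → f/25.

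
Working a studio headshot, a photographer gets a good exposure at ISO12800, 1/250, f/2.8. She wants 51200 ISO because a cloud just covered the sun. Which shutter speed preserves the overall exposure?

1/1000s

ISO: 12800 → 25600 → 51200 — 2 stops raised (brighter).
Need 2 stops darker from the shutter speed: 1/250 → 1/500 → 1/1000.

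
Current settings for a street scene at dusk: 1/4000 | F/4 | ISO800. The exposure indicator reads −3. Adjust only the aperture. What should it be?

f/1.4

Underexposed by 3 stops → need 3 stops brighter.
Aperture: f/4 → f/2.8 → f/2 → f/1.4.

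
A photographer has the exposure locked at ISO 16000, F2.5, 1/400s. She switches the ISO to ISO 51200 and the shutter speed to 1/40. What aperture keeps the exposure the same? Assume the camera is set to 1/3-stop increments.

ISO: 16000 → 20000 → 25600 → 32000 → 40000 → 51200 — 1 2/3 stops higher (brighter).
Shutter speed: 1/400 → 1/320 → 1/250 → 1/200 → 1/160 → 1/125 → 1/100 → 1/80 → 1/60 → 1/50 → 1/40 — 3 1/3 stops longer (brighter).
Net change so far: 5 stops brighter. Offset with the aperture: f/2.5 → f/2.8 → f/3.2 → f/3.5 → f/4 → f/4.5 → f/5 → f/5.6 → f/6.3 → f/7.1 → f/8 → f/9 → f/10 → f/11 → f/13 → f/14.

f/14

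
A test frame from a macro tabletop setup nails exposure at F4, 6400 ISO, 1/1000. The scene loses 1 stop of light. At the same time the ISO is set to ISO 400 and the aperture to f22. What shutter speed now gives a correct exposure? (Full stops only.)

1 s

Scene light: 1 stop darker.
ISO: 6400 → 3200 → 1600 → 800 → 400 — 4 stops lower (darker).
Aperture: f/4 → f/5.6 → f/8 → f/11 → f/16 → f/22 — 5 stops smaller aperture (darker).
Net so far: 10 stops darker. Shutter speed: 1/1000 → 1/500 → 1/250 → 1/125 → 1/60 → 1/30 → 1/15 → 1/8 → 1/4 → 1/2 → 1.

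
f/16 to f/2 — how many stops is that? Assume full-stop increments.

6 stops

f/16 → f/11 → f/8 → f/5.6 → f/4 → f/2.8 → f/2 — count the steps: 6 stops.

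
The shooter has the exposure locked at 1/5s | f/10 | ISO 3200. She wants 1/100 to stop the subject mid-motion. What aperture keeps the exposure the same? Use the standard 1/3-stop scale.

Shutter speed: 1/5 → 1/6 → 1/8 → 1/10 → 1/13 → 1/15 → 1/20 → 1/25 → 1/30 → 1/40 → 1/50 → 1/60 → 1/80 → 1/100 — 4 1/3 stops shorter (darker).
Need 4 1/3 stops brighter from the aperture: f/10 → f/9 → f/8 → f/7.1 → f/6.3 → f/5.6 → f/5 → f/4.5 → f/4 → f/3.5 → f/3.2 → f/2.8 → f/2.5 → f/2.2.

f/2.2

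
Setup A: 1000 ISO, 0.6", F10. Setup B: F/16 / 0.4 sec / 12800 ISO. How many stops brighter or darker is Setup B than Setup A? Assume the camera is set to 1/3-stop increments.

Aperture: f/10 → f/11 → f/13 → f/14 → f/16 — 1 1/3 stops stopped down (darker).
Shutter speed: 0.6 → 0.5 → 0.4 — 2/3 stop faster (darker).
ISO: 1000 → 1250 → 1600 → 2000 → 2500 → 3200 → 4000 → 5000 → 6400 → 8000 → 10000 → 12800 — 3 2/3 stops raised (brighter).
Net: −1 1/3 −2/3 +3 2/3 = +1 2/3 stops.

1 2/3 stops brighter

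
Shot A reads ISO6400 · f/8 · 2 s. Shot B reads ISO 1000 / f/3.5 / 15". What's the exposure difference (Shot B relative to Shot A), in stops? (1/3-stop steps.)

2 2/3 stops brighter

Aperture: f/8 → f/7.1 → f/6.3 → f/5.6 → f/5 → f/4.5 → f/4 → f/3.5 — 2 1/3 stops opened up (brighter).
Shutter speed: 2 → 2.5 → 3.2 → 4 → 5 → 6 → 8 → 10 → 13 → 15 — 3 stops slower (brighter).
ISO: 6400 → 5000 → 4000 → 3200 → 2500 → 2000 → 1600 → 1250 → 1000 — 2 2/3 stops dropped (darker).
Net: +2 1/3 +3 −2 2/3 = +2 2/3 stops.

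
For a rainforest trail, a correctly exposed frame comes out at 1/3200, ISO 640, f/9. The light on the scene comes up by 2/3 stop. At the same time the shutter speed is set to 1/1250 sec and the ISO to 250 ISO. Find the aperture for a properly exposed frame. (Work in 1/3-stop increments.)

f/11

Scene light: 2/3 stop brighter.
Shutter speed: 1/3200 → 1/2500 → 1/2000 → 1/1600 → 1/1250 — 1 1/3 stops longer (brighter).
ISO: 640 → 500 → 400 → 320 → 250 — 1 1/3 stops lower (darker).
Net so far: 2/3 stop brighter. Aperture: f/9 → f/10 → f/11.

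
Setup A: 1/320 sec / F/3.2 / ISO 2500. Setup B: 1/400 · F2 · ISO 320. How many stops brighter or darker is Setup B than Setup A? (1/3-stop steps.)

2 stops darker

Aperture: f/3.2 → f/2.8 → f/2.5 → f/2.2 → f/2 — 1 1/3 stops larger aperture (brighter).
Shutter speed: 1/320 → 1/400 — 1/3 stop faster (darker).
ISO: 2500 → 2000 → 1600 → 1250 → 1000 → 800 → 640 → 500 → 400 → 320 — 3 stops lower (darker).
Net: +1 1/3 −1/3 −3 = −2 stops.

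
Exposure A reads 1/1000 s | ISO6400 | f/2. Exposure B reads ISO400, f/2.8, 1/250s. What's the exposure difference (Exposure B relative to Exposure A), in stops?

3 stops darker

Aperture: f/2 → f/2.8 — 1 stop smaller aperture (darker).
Shutter speed: 1/1000 → 1/500 → 1/250 — 2 stops longer (brighter).
ISO: 6400 → 3200 → 1600 → 800 → 400 — 4 stops dropped (darker).
Net: −1 +2 −4 = −3 stops.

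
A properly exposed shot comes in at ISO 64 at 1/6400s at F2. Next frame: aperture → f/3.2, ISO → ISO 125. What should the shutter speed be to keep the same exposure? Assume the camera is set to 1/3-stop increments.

1/5000s

Aperture: f/2 → f/2.2 → f/2.5 → f/2.8 → f/3.2 — 1 1/3 stops smaller aperture (darker).
ISO: 64 → 80 → 100 → 125 — 1 stop raised (brighter).
Net change so far: 1/3 stop darker. Offset with the shutter speed: 1/6400 → 1/5000.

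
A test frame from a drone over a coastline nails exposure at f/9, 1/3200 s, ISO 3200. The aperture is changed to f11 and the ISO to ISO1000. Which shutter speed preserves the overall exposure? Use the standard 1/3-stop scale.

Aperture: f/9 → f/10 → f/11 — 2/3 stop stopped down (darker).
ISO: 3200 → 2500 → 2000 → 1600 → 1250 → 1000 — 1 2/3 stops dropped (darker).
Net change so far: 2 1/3 stops darker. Offset with the shutter speed: 1/3200 → 1/2500 → 1/2000 → 1/1600 → 1/1250 → 1/1000 → 1/800 → 1/640.

1/640s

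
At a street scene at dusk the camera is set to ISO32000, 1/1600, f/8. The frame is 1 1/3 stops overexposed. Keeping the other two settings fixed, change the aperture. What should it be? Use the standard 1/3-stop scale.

f/13

Overexposed by 1 1/3 stops → need 1 1/3 stops darker.
Aperture: f/8 → f/9 → f/10 → f/11 → f/13.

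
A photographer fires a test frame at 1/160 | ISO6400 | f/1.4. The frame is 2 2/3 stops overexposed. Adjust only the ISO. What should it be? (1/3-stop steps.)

Overexposed by 2 2/3 stops → need 2 2/3 stops darker.
ISO: 6400 → 5000 → 4000 → 3200 → 2500 → 2000 → 1600 → 1250 → 1000.

ISO 1000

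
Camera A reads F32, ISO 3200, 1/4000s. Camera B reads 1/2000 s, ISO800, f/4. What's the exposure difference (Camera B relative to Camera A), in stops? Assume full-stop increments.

5 stops brighter

Aperture: f/32 → f/22 → f/16 → f/11 → f/8 → f/5.6 → f/4 — 6 stops opened up (brighter).
Shutter speed: 1/4000 → 1/2000 — 1 stop slower (brighter).
ISO: 3200 → 1600 → 800 — 2 stops dropped (darker).
Net: +6 +1 −2 = +5 stops.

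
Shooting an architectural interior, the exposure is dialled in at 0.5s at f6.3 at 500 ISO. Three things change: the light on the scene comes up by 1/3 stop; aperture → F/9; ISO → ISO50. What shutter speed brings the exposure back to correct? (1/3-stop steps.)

Scene light: 1/3 stop brighter.
Aperture: f/6.3 → f/7.1 → f/8 → f/9 — 1 stop smaller aperture (darker).
ISO: 500 → 400 → 320 → 250 → 200 → 160 → 125 → 100 → 80 → 64 → 50 — 3 1/3 stops lower (darker).
Net so far: 4 stops darker. Shutter speed: 0.5 → 0.6 → 0.8 → 1 → 1.3 → 1.6 → 2 → 2.5 → 3.2 → 4 → 5 → 6 → 8.

8 s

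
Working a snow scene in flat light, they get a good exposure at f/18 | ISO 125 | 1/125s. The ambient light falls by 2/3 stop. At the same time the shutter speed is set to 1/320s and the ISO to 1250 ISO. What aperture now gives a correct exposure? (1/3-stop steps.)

f/29

Scene light: 2/3 stop darker.
Shutter speed: 1/125 → 1/160 → 1/200 → 1/250 → 1/320 — 1 1/3 stops faster (darker).
ISO: 125 → 160 → 200 → 250 → 320 → 400 → 500 → 640 → 800 → 1000 → 1250 — 3 1/3 stops higher (brighter).
Net so far: 1 1/3 stops brighter. Aperture: f/18 → f/20 → f/22 → f/25 → f/29.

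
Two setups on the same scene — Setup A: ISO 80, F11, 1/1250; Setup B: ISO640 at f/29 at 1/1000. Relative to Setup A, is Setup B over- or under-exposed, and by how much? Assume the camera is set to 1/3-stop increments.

2/3 stop brighter

Aperture: f/11 → f/13 → f/14 → f/16 → f/18 → f/20 → f/22 → f/25 → f/29 — 2 2/3 stops narrower (darker).
Shutter speed: 1/1250 → 1/1000 — 1/3 stop longer (brighter).
ISO: 80 → 100 → 125 → 160 → 200 → 250 → 320 → 400 → 500 → 640 — 3 stops higher (brighter).
Net: −2 2/3 +1/3 +3 = +2/3 stops.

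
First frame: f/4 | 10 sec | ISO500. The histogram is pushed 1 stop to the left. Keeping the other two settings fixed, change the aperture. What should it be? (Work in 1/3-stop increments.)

f/2.8

Underexposed by 1 stop → need 1 stop brighter.
Aperture: f/4 → f/3.5 → f/3.2 → f/2.8.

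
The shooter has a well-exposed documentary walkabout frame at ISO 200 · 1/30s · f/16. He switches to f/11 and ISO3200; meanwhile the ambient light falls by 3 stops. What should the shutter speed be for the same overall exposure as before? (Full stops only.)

Scene light: 3 stops darker.
Aperture: f/16 → f/11 — 1 stop wider (brighter).
ISO: 200 → 400 → 800 → 1600 → 3200 — 4 stops higher (brighter).
Net so far: 2 stops brighter. Shutter speed: 1/30 → 1/60 → 1/125.

1/125s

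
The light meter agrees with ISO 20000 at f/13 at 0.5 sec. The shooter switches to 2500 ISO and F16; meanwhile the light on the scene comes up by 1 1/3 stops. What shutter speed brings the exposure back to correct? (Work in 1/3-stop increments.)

Scene light: 1 1/3 stops brighter.
ISO: 20000 → 16000 → 12800 → 10000 → 8000 → 6400 → 5000 → 4000 → 3200 → 2500 — 3 stops dropped (darker).
Aperture: f/13 → f/14 → f/16 — 2/3 stop smaller aperture (darker).
Net so far: 2 1/3 stops darker. Shutter speed: 0.5 → 0.6 → 0.8 → 1 → 1.3 → 1.6 → 2 → 2.5.

2.5 s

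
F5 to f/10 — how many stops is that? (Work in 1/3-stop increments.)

2 stops

f/5 → f/5.6 → f/6.3 → f/7.1 → f/8 → f/9 → f/10 — count the steps: 6 third-stops = 2 stops.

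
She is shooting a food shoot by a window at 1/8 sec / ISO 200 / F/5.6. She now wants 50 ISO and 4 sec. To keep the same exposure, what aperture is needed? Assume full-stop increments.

ISO: 200 → 100 → 50 — 2 stops lower (darker).
Shutter speed: 1/8 → 1/4 → 1/2 → 1 → 2 → 4 — 5 stops longer (brighter).
Net change so far: 3 stops brighter. Offset with the aperture: f/5.6 → f/8 → f/11 → f/16.

f/16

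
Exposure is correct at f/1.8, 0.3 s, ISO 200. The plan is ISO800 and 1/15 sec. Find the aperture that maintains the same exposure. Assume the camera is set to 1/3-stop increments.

ISO: 200 → 250 → 320 → 400 → 500 → 640 → 800 — 2 stops raised (brighter).
Shutter speed: 0.3 → 1/4 → 1/5 → 1/6 → 1/8 → 1/10 → 1/13 → 1/15 — 2 1/3 stops shorter (darker).
Net change so far: 1/3 stop darker. Offset with the aperture: f/1.8 → f/1.6.

f/1.6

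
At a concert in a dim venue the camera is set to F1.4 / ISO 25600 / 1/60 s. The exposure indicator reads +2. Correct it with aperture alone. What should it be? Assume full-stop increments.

Overexposed by 2 stops → need 2 stops darker.
Aperture: f/1.4 → f/2 → f/2.8.

f/2.8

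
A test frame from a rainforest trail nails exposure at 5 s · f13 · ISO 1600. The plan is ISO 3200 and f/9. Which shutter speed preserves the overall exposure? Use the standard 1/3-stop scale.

1.3 s

ISO: 1600 → 2000 → 2500 → 3200 — 1 stop raised (brighter).
Aperture: f/13 → f/11 → f/10 → f/9 — 1 stop larger aperture (brighter).
Net change so far: 2 stops brighter. Offset with the shutter speed: 5 → 4 → 3.2 → 2.5 → 2 → 1.6 → 1.3.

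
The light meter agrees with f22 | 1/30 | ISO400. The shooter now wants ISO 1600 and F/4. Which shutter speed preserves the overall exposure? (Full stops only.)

ISO: 400 → 800 → 1600 — 2 stops raised (brighter).
Aperture: f/22 → f/16 → f/11 → f/8 → f/5.6 → f/4 — 5 stops opened up (brighter).
Net change so far: 7 stops brighter. Offset with the shutter speed: 1/30 → 1/60 → 1/125 → 1/250 → 1/500 → 1/1000 → 1/2000 → 1/4000.

1/4000s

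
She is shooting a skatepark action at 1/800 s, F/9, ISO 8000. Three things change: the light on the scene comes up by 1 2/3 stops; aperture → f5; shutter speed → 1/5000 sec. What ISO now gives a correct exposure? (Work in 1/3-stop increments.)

ISO 5000

Scene light: 1 2/3 stops brighter.
Aperture: f/9 → f/8 → f/7.1 → f/6.3 → f/5.6 → f/5 — 1 2/3 stops wider (brighter).
Shutter speed: 1/800 → 1/1000 → 1/1250 → 1/1600 → 1/2000 → 1/2500 → 1/3200 → 1/4000 → 1/5000 — 2 2/3 stops faster (darker).
Net so far: 2/3 stop brighter. ISO: 8000 → 6400 → 5000.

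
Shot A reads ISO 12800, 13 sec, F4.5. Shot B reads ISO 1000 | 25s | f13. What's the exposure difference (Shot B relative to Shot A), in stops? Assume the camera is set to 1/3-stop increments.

5 2/3 stops darker

Aperture: f/4.5 → f/5 → f/5.6 → f/6.3 → f/7.1 → f/8 → f/9 → f/10 → f/11 → f/13 — 3 stops stopped down (darker).
Shutter speed: 13 → 15 → 20 → 25 — 1 stop longer (brighter).
ISO: 12800 → 10000 → 8000 → 6400 → 5000 → 4000 → 3200 → 2500 → 2000 → 1600 → 1250 → 1000 — 3 2/3 stops dropped (darker).
Net: −3 +1 −3 2/3 = −5 2/3 stops.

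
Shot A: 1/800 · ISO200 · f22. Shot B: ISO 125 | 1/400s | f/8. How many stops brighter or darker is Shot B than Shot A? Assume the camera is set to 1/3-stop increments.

3 1/3 stops brighter

Aperture: f/22 → f/20 → f/18 → f/16 → f/14 → f/13 → f/11 → f/10 → f/9 → f/8 — 3 stops larger aperture (brighter).
Shutter speed: 1/800 → 1/640 → 1/500 → 1/400 — 1 stop slower (brighter).
ISO: 200 → 160 → 125 — 2/3 stop dropped (darker).
Net: +3 +1 −2/3 = +3 1/3 stops.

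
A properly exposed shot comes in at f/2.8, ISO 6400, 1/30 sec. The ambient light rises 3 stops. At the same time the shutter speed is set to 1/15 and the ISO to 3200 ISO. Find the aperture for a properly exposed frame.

f/8

Scene light: 3 stops brighter.
Shutter speed: 1/30 → 1/15 — 1 stop longer (brighter).
ISO: 6400 → 3200 — 1 stop lower (darker).
Net so far: 3 stops brighter. Aperture: f/2.8 → f/4 → f/5.6 → f/8.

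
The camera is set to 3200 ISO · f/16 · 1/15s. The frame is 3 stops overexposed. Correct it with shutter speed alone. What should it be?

Overexposed by 3 stops → need 3 stops darker.
Shutter speed: 1/15 → 1/30 → 1/60 → 1/125.

1/125s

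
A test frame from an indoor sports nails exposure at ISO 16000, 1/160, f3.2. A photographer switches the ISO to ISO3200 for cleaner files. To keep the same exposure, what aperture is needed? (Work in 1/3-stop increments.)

ISO: 16000 → 12800 → 10000 → 8000 → 6400 → 5000 → 4000 → 3200 — 2 1/3 stops dropped (darker).
Need 2 1/3 stops brighter from the aperture: f/3.2 → f/2.8 → f/2.5 → f/2.2 → f/2 → f/1.8 → f/1.6 → f/1.4.

f/1.4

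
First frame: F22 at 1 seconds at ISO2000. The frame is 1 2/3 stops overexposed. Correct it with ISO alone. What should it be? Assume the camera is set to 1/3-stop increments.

ISO 640

Overexposed by 1 2/3 stops → need 1 2/3 stops darker.
ISO: 2000 → 1600 → 1250 → 1000 → 800 → 640.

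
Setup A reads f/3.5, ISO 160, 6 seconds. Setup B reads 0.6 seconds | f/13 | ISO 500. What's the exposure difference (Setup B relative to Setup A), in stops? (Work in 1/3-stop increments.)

5 1/3 stops darker

Aperture: f/3.5 → f/4 → f/4.5 → f/5 → f/5.6 → f/6.3 → f/7.1 → f/8 → f/9 → f/10 → f/11 → f/13 — 3 2/3 stops narrower (darker).
Shutter speed: 6 → 5 → 4 → 3.2 → 2.5 → 2 → 1.6 → 1.3 → 1 → 0.8 → 0.6 — 3 1/3 stops faster (darker).
ISO: 160 → 200 → 250 → 320 → 400 → 500 — 1 2/3 stops higher (brighter).
Net: −3 2/3 −3 1/3 +1 2/3 = −5 1/3 stops.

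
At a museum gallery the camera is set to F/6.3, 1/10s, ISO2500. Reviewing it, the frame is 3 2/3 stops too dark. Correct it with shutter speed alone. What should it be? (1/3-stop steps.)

Underexposed by 3 2/3 stops → need 3 2/3 stops brighter.
Shutter speed: 1/10 → 1/8 → 1/6 → 1/5 → 1/4 → 0.3 → 0.4 → 0.5 → 0.6 → 0.8 → 1 → 1.3.

1.3 s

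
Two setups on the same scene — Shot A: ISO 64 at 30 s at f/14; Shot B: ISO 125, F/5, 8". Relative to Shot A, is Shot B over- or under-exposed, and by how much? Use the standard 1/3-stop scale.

2 stops brighter

Aperture: f/14 → f/13 → f/11 → f/10 → f/9 → f/8 → f/7.1 → f/6.3 → f/5.6 → f/5 — 3 stops larger aperture (brighter).
Shutter speed: 30 → 25 → 20 → 15 → 13 → 10 → 8 — 2 stops faster (darker).
ISO: 64 → 80 → 100 → 125 — 1 stop raised (brighter).
Net: +3 −2 +1 = +2 stops.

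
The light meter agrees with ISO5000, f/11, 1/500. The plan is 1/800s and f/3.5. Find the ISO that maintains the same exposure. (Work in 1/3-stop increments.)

ISO 800

Shutter speed: 1/500 → 1/640 → 1/800 — 2/3 stop faster (darker).
Aperture: f/11 → f/10 → f/9 → f/8 → f/7.1 → f/6.3 → f/5.6 → f/5 → f/4.5 → f/4 → f/3.5 — 3 1/3 stops opened up (brighter).
Net change so far: 2 2/3 stops brighter. Offset with the ISO: 5000 → 4000 → 3200 → 2500 → 2000 → 1600 → 1250 → 1000 → 800.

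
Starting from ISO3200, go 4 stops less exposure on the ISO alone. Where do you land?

ISO: 3200 → 1600 → 800 → 400 → 200 — 4 stops lower (darker).

ISO 200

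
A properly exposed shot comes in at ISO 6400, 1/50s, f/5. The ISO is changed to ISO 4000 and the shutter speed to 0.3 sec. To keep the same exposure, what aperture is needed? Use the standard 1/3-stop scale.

ISO: 6400 → 5000 → 4000 — 2/3 stop dropped (darker).
Shutter speed: 1/50 → 1/40 → 1/30 → 1/25 → 1/20 → 1/15 → 1/13 → 1/10 → 1/8 → 1/6 → 1/5 → 1/4 → 0.3 — 4 stops longer (brighter).
Net change so far: 3 1/3 stops brighter. Offset with the aperture: f/5 → f/5.6 → f/6.3 → f/7.1 → f/8 → f/9 → f/10 → f/11 → f/13 → f/14 → f/16.

f/16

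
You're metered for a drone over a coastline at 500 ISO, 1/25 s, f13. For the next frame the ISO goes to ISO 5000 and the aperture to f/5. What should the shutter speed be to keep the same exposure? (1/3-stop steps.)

1/1600s

ISO: 500 → 640 → 800 → 1000 → 1250 → 1600 → 2000 → 2500 → 3200 → 4000 → 5000 — 3 1/3 stops raised (brighter).
Aperture: f/13 → f/11 → f/10 → f/9 → f/8 → f/7.1 → f/6.3 → f/5.6 → f/5 — 2 2/3 stops opened up (brighter).
Net change so far: 6 stops brighter. Offset with the shutter speed: 1/25 → 1/30 → 1/40 → 1/50 → 1/60 → 1/80 → 1/100 → 1/125 → 1/160 → 1/200 → 1/250 → 1/320 → 1/400 → 1/500 → 1/640 → 1/800 → 1/1000 → 1/1250 → 1/1600.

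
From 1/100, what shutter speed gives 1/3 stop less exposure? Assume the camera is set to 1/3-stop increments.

1/125s

Shutter speed: 1/100 → 1/125 — 1/3 stop faster (darker).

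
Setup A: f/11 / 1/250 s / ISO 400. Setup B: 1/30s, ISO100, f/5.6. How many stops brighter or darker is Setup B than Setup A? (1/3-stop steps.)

Aperture: f/11 → f/10 → f/9 → f/8 → f/7.1 → f/6.3 → f/5.6 — 2 stops wider (brighter).
Shutter speed: 1/250 → 1/200 → 1/160 → 1/125 → 1/100 → 1/80 → 1/60 → 1/50 → 1/40 → 1/30 — 3 stops slower (brighter).
ISO: 400 → 320 → 250 → 200 → 160 → 125 → 100 — 2 stops lower (darker).
Net: +2 +3 −2 = +3 stops.

3 stops brighter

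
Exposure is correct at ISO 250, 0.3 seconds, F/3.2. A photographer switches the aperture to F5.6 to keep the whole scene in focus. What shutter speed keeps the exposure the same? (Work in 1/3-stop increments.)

Aperture: f/3.2 → f/3.5 → f/4 → f/4.5 → f/5 → f/5.6 — 1 2/3 stops stopped down (darker).
Need 1 2/3 stops brighter from the shutter speed: 0.3 → 0.4 → 0.5 → 0.6 → 0.8 → 1.

1 s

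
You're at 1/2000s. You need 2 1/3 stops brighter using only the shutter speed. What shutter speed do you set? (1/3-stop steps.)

Shutter speed: 1/2000 → 1/1600 → 1/1250 → 1/1000 → 1/800 → 1/640 → 1/500 → 1/400 — 2 1/3 stops longer (brighter).

1/400s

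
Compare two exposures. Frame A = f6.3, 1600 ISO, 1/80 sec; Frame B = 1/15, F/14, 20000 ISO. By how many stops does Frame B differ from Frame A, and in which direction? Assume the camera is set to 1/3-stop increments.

Aperture: f/6.3 → f/7.1 → f/8 → f/9 → f/10 → f/11 → f/13 → f/14 — 2 1/3 stops stopped down (darker).
Shutter speed: 1/80 → 1/60 → 1/50 → 1/40 → 1/30 → 1/25 → 1/20 → 1/15 — 2 1/3 stops longer (brighter).
ISO: 1600 → 2000 → 2500 → 3200 → 4000 → 5000 → 6400 → 8000 → 10000 → 12800 → 16000 → 20000 — 3 2/3 stops raised (brighter).
Net: −2 1/3 +2 1/3 +3 2/3 = +3 2/3 stops.

3 2/3 stops brighter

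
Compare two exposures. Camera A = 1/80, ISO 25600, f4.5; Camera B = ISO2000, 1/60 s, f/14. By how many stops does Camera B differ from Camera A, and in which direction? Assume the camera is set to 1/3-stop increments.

6 2/3 stops darker

Aperture: f/4.5 → f/5 → f/5.6 → f/6.3 → f/7.1 → f/8 → f/9 → f/10 → f/11 → f/13 → f/14 — 3 1/3 stops stopped down (darker).
Shutter speed: 1/80 → 1/60 — 1/3 stop slower (brighter).
ISO: 25600 → 20000 → 16000 → 12800 → 10000 → 8000 → 6400 → 5000 → 4000 → 3200 → 2500 → 2000 — 3 2/3 stops dropped (darker).
Net: −3 1/3 +1/3 −3 2/3 = −6 2/3 stops.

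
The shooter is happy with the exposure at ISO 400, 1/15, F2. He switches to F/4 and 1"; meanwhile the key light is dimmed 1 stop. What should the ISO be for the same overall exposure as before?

ISO 200

Scene light: 1 stop darker.
Aperture: f/2 → f/2.8 → f/4 — 2 stops stopped down (darker).
Shutter speed: 1/15 → 1/8 → 1/4 → 1/2 → 1 — 4 stops longer (brighter).
Net so far: 1 stop brighter. ISO: 400 → 200.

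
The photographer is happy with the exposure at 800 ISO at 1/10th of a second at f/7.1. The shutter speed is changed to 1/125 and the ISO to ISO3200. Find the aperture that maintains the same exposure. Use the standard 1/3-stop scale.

Shutter speed: 1/10 → 1/13 → 1/15 → 1/20 → 1/25 → 1/30 → 1/40 → 1/50 → 1/60 → 1/80 → 1/100 → 1/125 — 3 2/3 stops shorter (darker).
ISO: 800 → 1000 → 1250 → 1600 → 2000 → 2500 → 3200 — 2 stops higher (brighter).
Net change so far: 1 2/3 stops darker. Offset with the aperture: f/7.1 → f/6.3 → f/5.6 → f/5 → f/4.5 → f/4.

f/4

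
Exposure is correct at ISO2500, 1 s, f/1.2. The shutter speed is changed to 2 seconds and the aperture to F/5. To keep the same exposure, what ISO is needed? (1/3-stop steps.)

ISO 20000

Shutter speed: 1 → 1.3 → 1.6 → 2 — 1 stop slower (brighter).
Aperture: f/1.2 → f/1.4 → f/1.6 → f/1.8 → f/2 → f/2.2 → f/2.5 → f/2.8 → f/3.2 → f/3.5 → f/4 → f/4.5 → f/5 — 4 stops narrower (darker).
Net change so far: 3 stops darker. Offset with the ISO: 2500 → 3200 → 4000 → 5000 → 6400 → 8000 → 10000 → 12800 → 16000 → 20000.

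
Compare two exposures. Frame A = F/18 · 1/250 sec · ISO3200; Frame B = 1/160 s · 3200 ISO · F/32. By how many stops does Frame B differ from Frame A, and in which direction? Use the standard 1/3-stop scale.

1 stop darker

Aperture: f/18 → f/20 → f/22 → f/25 → f/29 → f/32 — 1 2/3 stops stopped down (darker).
Shutter speed: 1/250 → 1/200 → 1/160 — 2/3 stop slower (brighter).
ISO: unchanged.
Net: −1 2/3 +2/3 = −1 stop.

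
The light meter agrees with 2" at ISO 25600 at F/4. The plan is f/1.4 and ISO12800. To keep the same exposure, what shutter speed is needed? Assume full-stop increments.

Aperture: f/4 → f/2.8 → f/2 → f/1.4 — 3 stops opened up (brighter).
ISO: 25600 → 12800 — 1 stop dropped (darker).
Net change so far: 2 stops brighter. Offset with the shutter speed: 2 → 1 → 1/2.

1/2s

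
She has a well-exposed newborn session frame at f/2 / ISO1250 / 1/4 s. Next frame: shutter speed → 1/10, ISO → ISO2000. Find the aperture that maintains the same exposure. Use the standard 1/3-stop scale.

f/1.6

Shutter speed: 1/4 → 1/5 → 1/6 → 1/8 → 1/10 — 1 1/3 stops faster (darker).
ISO: 1250 → 1600 → 2000 — 2/3 stop raised (brighter).
Net change so far: 2/3 stop darker. Offset with the aperture: f/2 → f/1.8 → f/1.6.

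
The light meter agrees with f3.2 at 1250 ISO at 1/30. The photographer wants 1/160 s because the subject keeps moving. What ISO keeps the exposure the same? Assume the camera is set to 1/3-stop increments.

ISO 6400

Shutter speed: 1/30 → 1/40 → 1/50 → 1/60 → 1/80 → 1/100 → 1/125 → 1/160 — 2 1/3 stops faster (darker).
Need 2 1/3 stops brighter from the ISO: 1250 → 1600 → 2000 → 2500 → 3200 → 4000 → 5000 → 6400.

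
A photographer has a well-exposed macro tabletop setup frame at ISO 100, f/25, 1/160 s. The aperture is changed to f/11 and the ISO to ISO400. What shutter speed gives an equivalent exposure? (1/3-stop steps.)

1/3200s

Aperture: f/25 → f/22 → f/20 → f/18 → f/16 → f/14 → f/13 → f/11 — 2 1/3 stops wider (brighter).
ISO: 100 → 125 → 160 → 200 → 250 → 320 → 400 — 2 stops higher (brighter).
Net change so far: 4 1/3 stops brighter. Offset with the shutter speed: 1/160 → 1/200 → 1/250 → 1/320 → 1/400 → 1/500 → 1/640 → 1/800 → 1/1000 → 1/1250 → 1/1600 → 1/2000 → 1/2500 → 1/3200.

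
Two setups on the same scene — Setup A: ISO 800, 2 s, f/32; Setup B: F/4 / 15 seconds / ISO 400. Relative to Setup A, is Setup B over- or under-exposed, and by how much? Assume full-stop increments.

Aperture: f/32 → f/22 → f/16 → f/11 → f/8 → f/5.6 → f/4 — 6 stops larger aperture (brighter).
Shutter speed: 2 → 4 → 8 → 15 — 3 stops slower (brighter).
ISO: 800 → 400 — 1 stop dropped (darker).
Net: +6 +3 −1 = +8 stops.

8 stops brighter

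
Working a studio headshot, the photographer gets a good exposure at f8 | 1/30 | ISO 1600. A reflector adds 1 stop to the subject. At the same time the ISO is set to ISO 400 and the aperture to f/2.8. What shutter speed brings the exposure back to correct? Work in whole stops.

Scene light: 1 stop brighter.
ISO: 1600 → 800 → 400 — 2 stops dropped (darker).
Aperture: f/8 → f/5.6 → f/4 → f/2.8 — 3 stops larger aperture (brighter).
Net so far: 2 stops brighter. Shutter speed: 1/30 → 1/60 → 1/125.

1/125s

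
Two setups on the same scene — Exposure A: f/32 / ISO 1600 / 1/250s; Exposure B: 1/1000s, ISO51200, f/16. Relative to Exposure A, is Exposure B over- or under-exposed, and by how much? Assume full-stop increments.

5 stops brighter

Aperture: f/32 → f/22 → f/16 — 2 stops opened up (brighter).
Shutter speed: 1/250 → 1/500 → 1/1000 — 2 stops faster (darker).
ISO: 1600 → 3200 → 6400 → 12800 → 25600 → 51200 — 5 stops raised (brighter).
Net: +2 −2 +5 = +5 stops.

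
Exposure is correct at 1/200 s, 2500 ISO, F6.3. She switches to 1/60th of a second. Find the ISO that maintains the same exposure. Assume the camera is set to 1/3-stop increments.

Shutter speed: 1/200 → 1/160 → 1/125 → 1/100 → 1/80 → 1/60 — 1 2/3 stops longer (brighter).
Need 1 2/3 stops darker from the ISO: 2500 → 2000 → 1600 → 1250 → 1000 → 800.

ISO 800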